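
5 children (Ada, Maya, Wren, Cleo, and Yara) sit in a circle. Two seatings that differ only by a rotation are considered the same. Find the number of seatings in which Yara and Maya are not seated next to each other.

12

All circular seatings of 5 people number (4)! = 24.
Those with Yara next to Maya: fuse the pair into one unit and seat 4 units around a circle — 2·(3)! = 12.
Subtracting, 24 − 12 = 12.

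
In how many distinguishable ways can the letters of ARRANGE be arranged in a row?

ARRANGE has 7 letters with A appearing twice and R appearing twice.
So there are 7! / (2!·2!) = 1260 distinguishable arrangements.

1260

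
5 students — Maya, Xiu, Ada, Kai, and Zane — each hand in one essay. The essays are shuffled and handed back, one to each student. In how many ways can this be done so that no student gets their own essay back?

44

Count assignments avoiding every fixed point. For any j of the 5 students fixed to their own essay, the other 5−j can be arranged in (5−j)! ways.
By inclusion–exclusion this is Σ_{j=0}^{5} (−1)^j C(5,j)·(5−j)!.
Computing: 120 − 120 + 60 − 20 + 5 − 1 = 44.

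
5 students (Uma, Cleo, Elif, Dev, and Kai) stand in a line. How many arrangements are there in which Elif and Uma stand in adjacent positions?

48

Treat {Elif, Uma} as a single unit. There are 4 units to order, and the pair itself can be ordered 2 ways.
So the count is 2·(4)! = 48.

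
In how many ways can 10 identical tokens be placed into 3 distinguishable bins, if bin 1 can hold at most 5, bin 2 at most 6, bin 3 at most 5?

By stars and bars, unrestricted non-negative solutions to x_1+…+x_3 = 10 number C(10+2,2) = 66.
Subtract solutions that violate a single cap (substitute x_i' = x_i − (cap_i+1)): x_1 ≥ 6 gives C(6,2) = 15; x_2 ≥ 7 gives C(5,2) = 10; x_3 ≥ 6 gives C(6,2) = 15. Together 40.
No two caps can be exceeded simultaneously, so the pair terms are all 0.
By inclusion–exclusion the count is 66 − 40 + 0 = 26.

26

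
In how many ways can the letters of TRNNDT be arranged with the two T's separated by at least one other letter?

Total arrangements of TRNNDT: 6!/(2!·2!) = 180.
If the two T's are adjacent, glue them into one block, leaving 5 items to arrange: (5)!/(2!) = 60 ways.
Subtracting, 180 − 60 = 120 arrangements keep the T's apart.

120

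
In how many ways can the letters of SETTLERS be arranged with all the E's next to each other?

1260

Treat the 2 copies of E as a single block. The multiset to arrange is then {EE, L, R, S, S, T, T}, 7 items in all.
That gives (7)!/(2!·2!) = 1260 arrangements.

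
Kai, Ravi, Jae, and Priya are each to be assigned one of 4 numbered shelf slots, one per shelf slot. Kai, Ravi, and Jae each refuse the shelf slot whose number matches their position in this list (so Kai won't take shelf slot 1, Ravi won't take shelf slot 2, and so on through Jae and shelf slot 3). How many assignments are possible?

Let Aᵢ (for i ∈ {1, 2, 3}) be the placements that put person i in their forbidden shelf slot. Any j of these fix j positions, leaving (4−j)! ways to fill the rest, and there are C(3,j) ways to pick which j.
By inclusion–exclusion, the number of valid placements is Σ_{j=0}^{3} (−1)^j C(3,j)·(4−j)!.
Computing: 24 − 18 + 6 − 1 = 11.

11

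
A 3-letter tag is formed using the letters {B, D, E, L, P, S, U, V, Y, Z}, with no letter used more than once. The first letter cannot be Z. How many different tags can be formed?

648

The first letter has 10−1 = 9 choices (anything except Z).
The remaining 2 letters are filled from the other 9 symbols without repetition: 9 × 8 = 72.
Total: 9 × 72 = 648.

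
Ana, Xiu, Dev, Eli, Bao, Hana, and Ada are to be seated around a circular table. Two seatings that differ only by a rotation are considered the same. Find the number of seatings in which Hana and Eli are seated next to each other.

Treat {Hana, Eli} as one unit (2 internal orders) and seat the resulting 6 units around the table: (5)! circular arrangements.
So 2 × (5)! = 2 × 120 = 240.

240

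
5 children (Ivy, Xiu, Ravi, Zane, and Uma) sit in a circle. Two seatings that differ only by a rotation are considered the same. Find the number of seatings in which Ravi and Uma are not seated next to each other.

Without the restriction there are (4)! = 24 seatings.
Those with Ravi next to Uma: fuse the pair into one unit and seat 4 units around a circle — 2·(3)! = 12.
Subtracting, 24 − 12 = 12.

12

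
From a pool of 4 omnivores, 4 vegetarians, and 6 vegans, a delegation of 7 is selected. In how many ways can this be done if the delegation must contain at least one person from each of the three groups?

Total 7-person selections from all 14: C(14,7) = 3432.
Selections missing a whole group: no omnivores → C(10,7) = 120; no vegetarians → C(10,7) = 120; no vegans → C(8,7) = 8.
Add back selections omitting two groups (i.e. drawn from a single group): C(4,7) + C(4,7) + C(6,7) = 0.
By inclusion–exclusion: 3432 − 248 + 0 = 3184.

3184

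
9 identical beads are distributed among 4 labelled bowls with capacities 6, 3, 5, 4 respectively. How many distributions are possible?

By stars and bars, unrestricted non-negative solutions to x_1+…+x_4 = 9 number C(9+3,3) = 220.
Subtract solutions that violate a single cap (substitute x_i' = x_i − (cap_i+1)): x_1 ≥ 7 gives C(5,3) = 10; x_2 ≥ 4 gives C(8,3) = 56; x_3 ≥ 6 gives C(6,3) = 20; x_4 ≥ 5 gives C(7,3) = 35. Together 121.
Add back pairs where two caps are both exceeded: 0 + 0 + 0 + 0 + 1 + 0 = 1.
By inclusion–exclusion the count is 220 − 121 + 1 = 100.

100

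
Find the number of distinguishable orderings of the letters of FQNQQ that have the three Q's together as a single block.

6

Treat the 3 copies of Q as a single block. The multiset to arrange is then {QQQ, F, N}, 3 items in all.
All 3 items are distinct, so there are (3)! = 6 arrangements.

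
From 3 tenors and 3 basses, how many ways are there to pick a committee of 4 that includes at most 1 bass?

Split by how many basses are chosen (0 through 1).
Sum: C(3,0)·C(3,4) + C(3,1)·C(3,3) = 0 + 3 = 3.

3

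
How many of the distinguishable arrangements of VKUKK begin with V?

Fix V in the first position and arrange the remaining 4 letters.
Those 4 letters have K appearing 3 times, giving (4)!/(3!) = 4.

4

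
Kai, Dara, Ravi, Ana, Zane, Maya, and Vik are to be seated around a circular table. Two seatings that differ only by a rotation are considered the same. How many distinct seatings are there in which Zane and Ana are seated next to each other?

240

Glue Zane and Ana into a block (2 internal orders). Seating 6 units around a circle gives (5)! arrangements.
So 2 × (5)! = 2 × 120 = 240.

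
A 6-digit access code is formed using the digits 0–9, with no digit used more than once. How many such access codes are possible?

This is a permutation of 6 out of 10: P(10,6) = 10!/4!.
That product is 10 × 9 × 8 × 7 × 6 × 5 = 151200.

151200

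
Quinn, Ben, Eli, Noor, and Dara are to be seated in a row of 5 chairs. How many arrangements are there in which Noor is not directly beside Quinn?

There are 5! = 120 arrangements in all. If Noor and Quinn are adjacent, merging them into one block gives 2·(4)! = 48 arrangements.
Complementary counting: 120 − 48 = 72.

72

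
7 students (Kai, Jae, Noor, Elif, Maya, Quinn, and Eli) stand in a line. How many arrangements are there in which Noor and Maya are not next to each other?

Of the 7! = 5040 arrangements, those with Noor and Maya adjacent number 2 × 6! = 1440 (treat the pair as a block with 2 internal orders).
So 5040 − 1440 = 3600 arrangements keep them apart.

3600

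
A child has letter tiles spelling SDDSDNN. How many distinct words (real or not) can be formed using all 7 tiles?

210

SDDSDNN has 7 letters with D appearing 3 times, N appearing twice, and S appearing twice.
Dividing 7! = 5040 by 3!·2!·2! = 24 for the repeated letters gives 210.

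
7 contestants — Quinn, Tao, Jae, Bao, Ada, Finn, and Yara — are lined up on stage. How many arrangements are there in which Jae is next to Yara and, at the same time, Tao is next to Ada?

Treat {Jae,Yara} as one block (2 orders) and {Tao,Ada} as another (2 orders).
That leaves 5 units to arrange: 2 × 2 × 5! = 4 × 120 = 480.

480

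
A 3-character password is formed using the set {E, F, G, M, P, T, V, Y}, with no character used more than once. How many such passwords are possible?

This is a permutation of 3 out of 8: P(8,3) = 8!/5!.
8 × 7 × 6 = 336.

336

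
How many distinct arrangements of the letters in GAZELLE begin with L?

360

Fix L in the first position and arrange the remaining 6 letters.
Those 6 letters have E appearing twice, giving (6)!/(2!) = 360.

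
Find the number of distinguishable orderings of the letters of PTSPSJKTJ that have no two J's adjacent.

17640

Total arrangements of PTSPSJKTJ: 9!/(2!·2!·2!·2!) = 22680.
Arrangements with the J's together: treat JJ as one letter, giving (8)!/(2!·2!·2!) = 5040.
Hence 22680 − 5040 = 17640.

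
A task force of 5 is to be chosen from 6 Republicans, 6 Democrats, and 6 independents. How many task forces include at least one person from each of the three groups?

Unrestricted: C(18,5) = 8568 ways to pick any 5 of the 18.
Subtract selections that omit an entire group: no Republicans → C(12,5) = 792; no Democrats → C(12,5) = 792; no independents → C(12,5) = 792.
Add back selections omitting two groups (i.e. drawn from a single group): C(6,5) + C(6,5) + C(6,5) = 18.
By inclusion–exclusion: 8568 − 2376 + 18 = 6210.

6210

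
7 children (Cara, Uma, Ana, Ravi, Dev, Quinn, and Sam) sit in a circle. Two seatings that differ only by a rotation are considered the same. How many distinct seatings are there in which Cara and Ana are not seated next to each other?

Without the restriction there are (6)! = 720 seatings.
Seatings with Cara beside Ana: treat them as a block with 2 internal orders, giving 2 × (5)! = 240.
Subtracting, 720 − 240 = 480.

480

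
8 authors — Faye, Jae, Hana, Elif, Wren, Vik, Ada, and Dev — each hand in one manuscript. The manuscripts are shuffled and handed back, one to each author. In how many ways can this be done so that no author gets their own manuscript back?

This is the derangement count D_8: permutations of 8 items with no fixed point.
By inclusion–exclusion this is Σ_{j=0}^{8} (−1)^j C(8,j)·(8−j)!.
Computing: 40320 − 40320 + 20160 − 6720 + 1680 − 336 + 56 − 8 + 1 = 14833.

14833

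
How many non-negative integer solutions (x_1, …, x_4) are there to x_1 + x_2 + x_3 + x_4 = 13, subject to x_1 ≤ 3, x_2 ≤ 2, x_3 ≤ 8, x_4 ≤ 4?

Ignoring the caps, the number of non-negative solutions to x_1+…+x_4 = 13 is C(16,3) = 560.
Subtract solutions that violate a single cap (substitute x_i' = x_i − (cap_i+1)): x_1 ≥ 4 gives C(12,3) = 220; x_2 ≥ 3 gives C(13,3) = 286; x_3 ≥ 9 gives C(7,3) = 35; x_4 ≥ 5 gives C(11,3) = 165. Together 706.
Add back pairs where two caps are both exceeded: 84 + 1 + 35 + 4 + 56 + 0 = 180.
Subtract triples: 0 + 4 + 0 + 0 = 4.
By inclusion–exclusion the count is 560 − 706 + 180 − 4 = 30.

30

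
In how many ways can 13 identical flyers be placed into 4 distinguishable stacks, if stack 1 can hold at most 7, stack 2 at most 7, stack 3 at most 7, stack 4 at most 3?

Without the upper bounds there are C(16,3) = 560 ways to split 13 among 4 stacks.
Subtract solutions that violate a single cap (substitute x_i' = x_i − (cap_i+1)): x_1 ≥ 8 gives C(8,3) = 56; x_2 ≥ 8 gives C(8,3) = 56; x_3 ≥ 8 gives C(8,3) = 56; x_4 ≥ 4 gives C(12,3) = 220. Together 388.
Add back pairs where two caps are both exceeded: 0 + 0 + 4 + 0 + 4 + 4 = 12.
By inclusion–exclusion the count is 560 − 388 + 12 = 184.

184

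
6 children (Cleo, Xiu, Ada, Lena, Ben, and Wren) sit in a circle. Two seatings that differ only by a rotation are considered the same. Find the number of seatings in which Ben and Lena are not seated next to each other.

All circular seatings of 6 people number (5)! = 120.
Those with Ben next to Lena: fuse the pair into one unit and seat 5 units around a circle — 2·(4)! = 48.
Subtracting, 120 − 48 = 72.

72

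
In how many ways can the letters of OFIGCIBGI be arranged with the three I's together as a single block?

Treat the 3 copies of I as a single block. The multiset to arrange is then {III, B, C, F, G, G, O}, 7 items in all.
That gives (7)!/(2!) = 2520 arrangements.

2520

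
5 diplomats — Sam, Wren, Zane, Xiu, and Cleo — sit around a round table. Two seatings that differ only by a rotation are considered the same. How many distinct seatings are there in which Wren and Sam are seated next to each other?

12

Treat {Wren, Sam} as one unit (2 internal orders) and seat the resulting 4 units around the table: (3)! circular arrangements.
So 2 × (3)! = 2 × 6 = 12.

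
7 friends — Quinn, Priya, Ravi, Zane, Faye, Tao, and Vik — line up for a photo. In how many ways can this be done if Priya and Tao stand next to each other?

Place the 5 others and the Priya-Tao pair as 6 objects in a line; the pair has 2 internal arrangements.
So the count is 2·(6)! = 1440.

1440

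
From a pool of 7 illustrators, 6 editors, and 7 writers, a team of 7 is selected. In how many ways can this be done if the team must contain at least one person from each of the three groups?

Unrestricted: C(20,7) = 77520 ways to pick any 7 of the 20.
Subtract selections that omit an entire group: no illustrators → C(13,7) = 1716; no editors → C(14,7) = 3432; no writers → C(13,7) = 1716.
Add back selections omitting two groups (i.e. drawn from a single group): C(7,7) + C(6,7) + C(7,7) = 2.
By inclusion–exclusion: 77520 − 6864 + 2 = 70658.

70658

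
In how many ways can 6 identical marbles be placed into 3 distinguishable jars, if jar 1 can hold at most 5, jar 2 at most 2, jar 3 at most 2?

Without the upper bounds there are C(8,2) = 28 ways to split 6 among 3 jars.
Subtract solutions that violate a single cap (substitute x_i' = x_i − (cap_i+1)): x_1 ≥ 6 gives C(2,2) = 1; x_2 ≥ 3 gives C(5,2) = 10; x_3 ≥ 3 gives C(5,2) = 10. Together 21.
Add back pairs where two caps are both exceeded: 0 + 0 + 1 = 1.
By inclusion–exclusion the count is 28 − 21 + 1 = 8.

8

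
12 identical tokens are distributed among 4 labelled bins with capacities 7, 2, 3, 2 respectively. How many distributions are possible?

10

By stars and bars, unrestricted non-negative solutions to x_1+…+x_4 = 12 number C(12+3,3) = 455.
Subtract solutions that violate a single cap (substitute x_i' = x_i − (cap_i+1)): x_1 ≥ 8 gives C(7,3) = 35; x_2 ≥ 3 gives C(12,3) = 220; x_3 ≥ 4 gives C(11,3) = 165; x_4 ≥ 3 gives C(12,3) = 220. Together 640.
Add back pairs where two caps are both exceeded: 4 + 1 + 4 + 56 + 84 + 56 = 205.
Subtract triples: 0 + 0 + 0 + 10 = 10.
By inclusion–exclusion the count is 455 − 640 + 205 − 10 = 10.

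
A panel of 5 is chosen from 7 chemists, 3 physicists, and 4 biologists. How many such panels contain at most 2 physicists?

1947

Split by how many physicists are chosen (0 through 2).
Sum: C(3,0)·C(11,5) + C(3,1)·C(11,4) + C(3,2)·C(11,3) = 462 + 990 + 495 = 1947.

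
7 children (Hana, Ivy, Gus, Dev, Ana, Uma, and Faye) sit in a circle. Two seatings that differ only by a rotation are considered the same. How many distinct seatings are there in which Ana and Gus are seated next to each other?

Treat {Ana, Gus} as one unit (2 internal orders) and seat the resulting 6 units around the table: (5)! circular arrangements.
So 2 × (5)! = 2 × 120 = 240.

240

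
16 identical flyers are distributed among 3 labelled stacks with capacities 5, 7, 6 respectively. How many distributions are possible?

By stars and bars, unrestricted non-negative solutions to x_1+…+x_3 = 16 number C(16+2,2) = 153.
Subtract solutions that violate a single cap (substitute x_i' = x_i − (cap_i+1)): x_1 ≥ 6 gives C(12,2) = 66; x_2 ≥ 8 gives C(10,2) = 45; x_3 ≥ 7 gives C(11,2) = 55. Together 166.
Add back pairs where two caps are both exceeded: 6 + 10 + 3 = 19.
By inclusion–exclusion the count is 153 − 166 + 19 = 6.

6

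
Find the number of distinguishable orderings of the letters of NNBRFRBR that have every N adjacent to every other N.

Treat the 2 copies of N as a single block. The multiset to arrange is then {NN, B, B, F, R, R, R}, 7 items in all.
That gives (7)!/(3!·2!) = 420 arrangements.

420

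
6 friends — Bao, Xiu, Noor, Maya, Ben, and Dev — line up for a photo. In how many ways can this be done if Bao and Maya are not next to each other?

Of the 6! = 720 arrangements, those with Bao and Maya adjacent number 2 × 5! = 240 (treat the pair as a block with 2 internal orders).
Complementary counting: 720 − 240 = 480.

480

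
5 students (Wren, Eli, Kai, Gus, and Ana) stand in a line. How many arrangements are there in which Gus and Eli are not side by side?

Of the 5! = 120 arrangements, those with Gus and Eli adjacent number 2 × 4! = 48 (treat the pair as a block with 2 internal orders).
Complementary counting: 120 − 48 = 72.

72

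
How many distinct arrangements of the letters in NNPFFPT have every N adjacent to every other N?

180

Treat the 2 copies of N as a single block. The multiset to arrange is then {NN, F, F, P, P, T}, 6 items in all.
That gives (6)!/(2!·2!) = 180 arrangements.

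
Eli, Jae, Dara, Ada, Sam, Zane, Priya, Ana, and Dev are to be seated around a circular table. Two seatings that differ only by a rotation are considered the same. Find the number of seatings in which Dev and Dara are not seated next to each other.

Without the restriction there are (8)! = 40320 seatings.
Seatings with Dev beside Dara: treat them as a block with 2 internal orders, giving 2 × (7)! = 10080.
Subtracting, 40320 − 10080 = 30240.

30240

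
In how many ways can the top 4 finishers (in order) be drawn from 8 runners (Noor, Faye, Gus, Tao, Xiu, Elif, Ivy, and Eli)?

There are 8 choices for 1st place, 7 for 2nd, and so on down to 5 for position 4.
That gives 8 × 7 × 6 × 5 = 1680.

1680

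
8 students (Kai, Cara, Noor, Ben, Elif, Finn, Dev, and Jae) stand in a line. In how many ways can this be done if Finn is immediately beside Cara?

10080

Glue Finn and Cara into one block (2 internal orders), leaving 7 units to arrange in a row.
So the count is 2·(7)! = 10080.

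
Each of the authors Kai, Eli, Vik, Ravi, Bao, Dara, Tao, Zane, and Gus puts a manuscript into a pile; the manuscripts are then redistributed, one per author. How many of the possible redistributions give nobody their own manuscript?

133496

Count assignments avoiding every fixed point. For any j of the 9 authors fixed to their own manuscript, the other 9−j can be arranged in (9−j)! ways.
By inclusion–exclusion this is Σ_{j=0}^{9} (−1)^j C(9,j)·(9−j)!.
Computing: 362880 − 362880 + 181440 − 60480 + 15120 − 3024 + 504 − 72 + 9 − 1 = 133496.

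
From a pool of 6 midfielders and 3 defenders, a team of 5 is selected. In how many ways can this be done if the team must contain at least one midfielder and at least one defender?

120

Total 5-person selections from all 9: C(9,5) = 126.
Selections missing a whole group: no midfielders → C(3,5) = 0; no defenders → C(6,5) = 6.
Both groups omitted at once is impossible, so 126 − 6 = 120.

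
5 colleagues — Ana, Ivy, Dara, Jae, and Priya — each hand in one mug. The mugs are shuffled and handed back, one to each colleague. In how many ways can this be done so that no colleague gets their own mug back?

44

Let Aᵢ be the assignments in which colleague i gets their own mug. We want the size of the complement of A₁∪…∪A_5.
By inclusion–exclusion this is Σ_{j=0}^{5} (−1)^j C(5,j)·(5−j)!.
Computing: 120 − 120 + 60 − 20 + 5 − 1 = 44.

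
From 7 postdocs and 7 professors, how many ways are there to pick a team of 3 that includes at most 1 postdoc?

Split by how many postdocs are chosen (0 through 1).
Sum: C(7,0)·C(7,3) + C(7,1)·C(7,2) = 35 + 147 = 182.

182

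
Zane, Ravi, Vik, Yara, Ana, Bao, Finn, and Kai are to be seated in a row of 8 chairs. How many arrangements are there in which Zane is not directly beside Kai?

30240

There are 8! = 40320 arrangements in all. If Zane and Kai are adjacent, merging them into one block gives 2·(7)! = 10080 arrangements.
Complementary counting: 40320 − 10080 = 30240.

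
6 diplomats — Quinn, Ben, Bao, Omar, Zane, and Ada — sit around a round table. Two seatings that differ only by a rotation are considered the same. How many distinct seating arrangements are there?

120

Fix one person's seat to break rotational symmetry; the remaining 5 people can be arranged in (5)! = 120 ways.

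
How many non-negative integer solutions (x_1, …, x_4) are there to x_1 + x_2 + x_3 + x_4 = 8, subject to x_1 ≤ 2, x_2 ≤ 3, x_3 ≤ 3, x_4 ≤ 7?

Ignoring the caps, the number of non-negative solutions to x_1+…+x_4 = 8 is C(11,3) = 165.
Subtract solutions that violate a single cap (substitute x_i' = x_i − (cap_i+1)): x_1 ≥ 3 gives C(8,3) = 56; x_2 ≥ 4 gives C(7,3) = 35; x_3 ≥ 4 gives C(7,3) = 35; x_4 ≥ 8 gives C(3,3) = 1. Together 127.
Add back pairs where two caps are both exceeded: 4 + 4 + 0 + 1 + 0 + 0 = 9.
By inclusion–exclusion the count is 165 − 127 + 9 = 47.

47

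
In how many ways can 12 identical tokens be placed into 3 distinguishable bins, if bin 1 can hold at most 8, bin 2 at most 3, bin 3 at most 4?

10

Ignoring the caps, the number of non-negative solutions to x_1+…+x_3 = 12 is C(14,2) = 91.
Subtract solutions that violate a single cap (substitute x_i' = x_i − (cap_i+1)): x_1 ≥ 9 gives C(5,2) = 10; x_2 ≥ 4 gives C(10,2) = 45; x_3 ≥ 5 gives C(9,2) = 36. Together 91.
Add back pairs where two caps are both exceeded: 0 + 0 + 10 = 10.
By inclusion–exclusion the count is 91 − 91 + 10 = 10.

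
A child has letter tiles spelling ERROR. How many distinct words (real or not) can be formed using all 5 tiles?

ERROR has 5 letters with R appearing 3 times.
Dividing 5! = 120 by 3! = 6 for the repeated letters gives 20.

20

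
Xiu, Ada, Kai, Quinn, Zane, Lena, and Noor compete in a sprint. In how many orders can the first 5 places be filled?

There are 7 choices for 1st place, 6 for 2nd, and so on down to 3 for position 5.
That gives 7 × 6 × 5 × 4 × 3 = 2520.

2520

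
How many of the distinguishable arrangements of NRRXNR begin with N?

Fix N in the first position and arrange the remaining 5 letters.
Those 5 letters have R appearing 3 times, giving (5)!/(3!) = 20.

20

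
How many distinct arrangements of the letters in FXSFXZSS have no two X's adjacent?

1260

Total arrangements of FXSFXZSS: 8!/(3!·2!·2!) = 1680.
If the two X's are adjacent, glue them into one block, leaving 7 items to arrange: (7)!/(3!·2!) = 420 ways.
Subtracting, 1680 − 420 = 1260 arrangements keep the X's apart.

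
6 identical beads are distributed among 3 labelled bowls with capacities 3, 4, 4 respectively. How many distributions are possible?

16

Without the upper bounds there are C(8,2) = 28 ways to split 6 among 3 bowls.
Subtract solutions that violate a single cap (substitute x_i' = x_i − (cap_i+1)): x_1 ≥ 4 gives C(4,2) = 6; x_2 ≥ 5 gives C(3,2) = 3; x_3 ≥ 5 gives C(3,2) = 3. Together 12.
No two caps can be exceeded simultaneously, so the pair terms are all 0.
By inclusion–exclusion the count is 28 − 12 + 0 = 16.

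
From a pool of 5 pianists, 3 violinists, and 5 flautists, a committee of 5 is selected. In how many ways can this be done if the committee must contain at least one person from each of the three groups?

Unrestricted: C(13,5) = 1287 ways to pick any 5 of the 13.
Selections missing a whole group: no pianists → C(8,5) = 56; no violinists → C(10,5) = 252; no flautists → C(8,5) = 56.
Add back selections omitting two groups (i.e. drawn from a single group): C(5,5) + C(3,5) + C(5,5) = 2.
By inclusion–exclusion: 1287 − 364 + 2 = 925.

925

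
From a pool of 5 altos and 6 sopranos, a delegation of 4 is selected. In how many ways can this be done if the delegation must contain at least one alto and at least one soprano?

With no constraint there are C(11,4) = 330 possible selections.
Selections missing a whole group: no altos → C(6,4) = 15; no sopranos → C(5,4) = 5.
Both groups omitted at once is impossible, so 330 − 20 = 310.

310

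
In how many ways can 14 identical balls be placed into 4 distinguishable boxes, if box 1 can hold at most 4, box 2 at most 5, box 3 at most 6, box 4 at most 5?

Ignoring the caps, the number of non-negative solutions to x_1+…+x_4 = 14 is C(17,3) = 680.
Subtract solutions that violate a single cap (substitute x_i' = x_i − (cap_i+1)): x_1 ≥ 5 gives C(12,3) = 220; x_2 ≥ 6 gives C(11,3) = 165; x_3 ≥ 7 gives C(10,3) = 120; x_4 ≥ 6 gives C(11,3) = 165. Together 670.
Add back pairs where two caps are both exceeded: 20 + 10 + 20 + 4 + 10 + 4 = 68.
By inclusion–exclusion the count is 680 − 670 + 68 = 78.

78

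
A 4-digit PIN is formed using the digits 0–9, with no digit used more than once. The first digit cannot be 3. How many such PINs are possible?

The first digit has 10−1 = 9 choices (anything except 3).
The remaining 3 digits are filled from the other 9 symbols without repetition: 9 × 8 × 7 = 504.
Total: 9 × 504 = 4536.

4536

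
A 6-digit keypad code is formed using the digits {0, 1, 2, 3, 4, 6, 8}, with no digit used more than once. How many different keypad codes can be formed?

5040

Choose and order 6 of the 7 symbols: the first digit has 7 options, the next 6, and so on down to 2.
That product is 7 × 6 × 5 × 4 × 3 × 2 = 5040.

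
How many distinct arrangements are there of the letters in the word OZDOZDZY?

1680

The 8 letters of OZDOZDZY have repeats: D appearing twice, O appearing twice, and Z appearing 3 times.
So there are 8! / (3!·2!·2!) = 1680 distinguishable arrangements.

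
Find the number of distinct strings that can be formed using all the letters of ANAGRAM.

ANAGRAM has 7 letters with A appearing 3 times.
The number of distinct arrangements is 7!/(3!) = 5040/6 = 840.

840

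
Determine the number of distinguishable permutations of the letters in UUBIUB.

60

Letter multiplicities in UUBIUB: B×2, I×1, U×3.
The number of distinct arrangements is 6!/(3!·2!) = 720/12 = 60.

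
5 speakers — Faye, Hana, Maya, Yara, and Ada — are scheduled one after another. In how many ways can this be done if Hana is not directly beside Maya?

Of the 5! = 120 arrangements, those with Hana and Maya adjacent number 2 × 4! = 48 (treat the pair as a block with 2 internal orders).
So 120 − 48 = 72 arrangements keep them apart.

72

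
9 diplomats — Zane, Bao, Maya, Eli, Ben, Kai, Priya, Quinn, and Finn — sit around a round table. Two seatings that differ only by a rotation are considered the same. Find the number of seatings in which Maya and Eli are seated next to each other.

10080

Treat {Maya, Eli} as one unit (2 internal orders) and seat the resulting 8 units around the table: (7)! circular arrangements.
So 2 × (7)! = 2 × 5040 = 10080.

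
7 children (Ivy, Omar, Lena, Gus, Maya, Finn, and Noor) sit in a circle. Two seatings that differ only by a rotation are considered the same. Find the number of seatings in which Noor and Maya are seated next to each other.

240

Glue Noor and Maya into a block (2 internal orders). Seating 6 units around a circle gives (5)! arrangements.
So 2 × (5)! = 2 × 120 = 240.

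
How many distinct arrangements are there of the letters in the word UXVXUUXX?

280

The 8 letters of UXVXUUXX have repeats: U appearing 3 times and X appearing 4 times.
So there are 8! / (4!·3!) = 280 distinguishable arrangements.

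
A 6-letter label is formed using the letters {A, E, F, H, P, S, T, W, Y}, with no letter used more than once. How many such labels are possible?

60480

With no repetition, fill the 6 letters in order: 9 choices, then 8, down to 4.
That product is 9 × 8 × 7 × 6 × 5 × 4 = 60480.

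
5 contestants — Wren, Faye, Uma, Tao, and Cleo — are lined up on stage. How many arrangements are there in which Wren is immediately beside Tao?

Treat {Wren, Tao} as a single unit. There are 4 units to order, and the pair itself can be ordered 2 ways.
So the count is 2·(4)! = 48.

48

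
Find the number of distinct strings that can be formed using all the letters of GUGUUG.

20

Letter multiplicities in GUGUUG: G×3, U×3.
The number of distinct arrangements is 6!/(3!·3!) = 720/36 = 20.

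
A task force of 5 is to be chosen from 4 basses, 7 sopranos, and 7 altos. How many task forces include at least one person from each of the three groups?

5684

With no constraint there are C(18,5) = 8568 possible selections.
Selections missing a whole group: no basses → C(14,5) = 2002; no sopranos → C(11,5) = 462; no altos → C(11,5) = 462.
Add back selections omitting two groups (i.e. drawn from a single group): C(4,5) + C(7,5) + C(7,5) = 42.
By inclusion–exclusion: 8568 − 2926 + 42 = 5684.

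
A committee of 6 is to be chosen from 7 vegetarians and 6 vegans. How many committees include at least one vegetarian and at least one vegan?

1708

With no constraint there are C(13,6) = 1716 possible selections.
Subtract selections that omit an entire group: no vegetarians → C(6,6) = 1; no vegans → C(7,6) = 7.
Both groups omitted at once is impossible, so 1716 − 8 = 1708.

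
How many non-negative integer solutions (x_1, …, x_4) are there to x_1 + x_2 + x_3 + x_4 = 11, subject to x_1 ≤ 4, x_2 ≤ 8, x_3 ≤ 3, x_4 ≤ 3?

70

By stars and bars, unrestricted non-negative solutions to x_1+…+x_4 = 11 number C(11+3,3) = 364.
Subtract solutions that violate a single cap (substitute x_i' = x_i − (cap_i+1)): x_1 ≥ 5 gives C(9,3) = 84; x_2 ≥ 9 gives C(5,3) = 10; x_3 ≥ 4 gives C(10,3) = 120; x_4 ≥ 4 gives C(10,3) = 120. Together 334.
Add back pairs where two caps are both exceeded: 0 + 10 + 10 + 0 + 0 + 20 = 40.
By inclusion–exclusion the count is 364 − 334 + 40 = 70.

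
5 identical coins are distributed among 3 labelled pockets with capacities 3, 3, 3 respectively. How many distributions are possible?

By stars and bars, unrestricted non-negative solutions to x_1+…+x_3 = 5 number C(5+2,2) = 21.
Subtract solutions that violate a single cap (substitute x_i' = x_i − (cap_i+1)): x_1 ≥ 4 gives C(3,2) = 3; x_2 ≥ 4 gives C(3,2) = 3; x_3 ≥ 4 gives C(3,2) = 3. Together 9.
No two caps can be exceeded simultaneously, so the pair terms are all 0.
By inclusion–exclusion the count is 21 − 9 + 0 = 12.

12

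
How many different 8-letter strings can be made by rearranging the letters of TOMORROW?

Letter multiplicities in TOMORROW: M×1, O×3, R×2, T×1, W×1.
The number of distinct arrangements is 8!/(3!·2!) = 40320/12 = 3360.

3360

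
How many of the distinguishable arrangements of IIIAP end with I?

12

With the last slot taken by I, it remains to arrange the other 4 letters (IIAP).
Those 4 letters have I appearing twice, giving (4)!/(2!) = 12.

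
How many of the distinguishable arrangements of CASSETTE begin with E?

With the first slot taken by E, it remains to arrange the other 7 letters (CASSTTE).
Those 7 letters have S appearing twice and T appearing twice, giving (7)!/(2!·2!) = 1260.

1260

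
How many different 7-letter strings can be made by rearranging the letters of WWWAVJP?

The 7 letters of WWWAVJP have repeats: W appearing 3 times.
Dividing 7! = 5040 by 3! = 6 for the repeated letters gives 840.

840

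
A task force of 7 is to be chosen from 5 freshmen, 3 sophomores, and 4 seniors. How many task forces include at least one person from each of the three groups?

747

With no constraint there are C(12,7) = 792 possible selections.
Selections missing a whole group: no freshmen → C(7,7) = 1; no sophomores → C(9,7) = 36; no seniors → C(8,7) = 8.
Add back selections omitting two groups (i.e. drawn from a single group): C(5,7) + C(3,7) + C(4,7) = 0.
By inclusion–exclusion: 792 − 45 + 0 = 747.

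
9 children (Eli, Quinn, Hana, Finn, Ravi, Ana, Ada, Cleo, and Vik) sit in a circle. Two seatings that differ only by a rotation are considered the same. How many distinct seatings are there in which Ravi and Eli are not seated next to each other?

Without the restriction there are (8)! = 40320 seatings.
Those with Ravi next to Eli: fuse the pair into one unit and seat 8 units around a circle — 2·(7)! = 10080.
Subtracting, 40320 − 10080 = 30240.

30240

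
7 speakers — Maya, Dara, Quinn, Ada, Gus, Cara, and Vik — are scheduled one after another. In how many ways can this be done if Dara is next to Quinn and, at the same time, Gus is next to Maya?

Treat {Dara,Quinn} as one block (2 orders) and {Gus,Maya} as another (2 orders).
That leaves 5 units to arrange: 2 × 2 × 5! = 4 × 120 = 480.

480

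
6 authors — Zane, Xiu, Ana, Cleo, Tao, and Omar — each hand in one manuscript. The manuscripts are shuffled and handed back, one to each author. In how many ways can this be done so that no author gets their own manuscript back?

265

This is the derangement count D_6: permutations of 6 items with no fixed point.
By inclusion–exclusion this is Σ_{j=0}^{6} (−1)^j C(6,j)·(6−j)!.
Computing: 720 − 720 + 360 − 120 + 30 − 6 + 1 = 265.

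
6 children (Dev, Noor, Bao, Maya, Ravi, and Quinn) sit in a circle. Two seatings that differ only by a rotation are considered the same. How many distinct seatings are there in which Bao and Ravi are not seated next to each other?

All circular seatings of 6 people number (5)! = 120.
Those with Bao next to Ravi: fuse the pair into one unit and seat 5 units around a circle — 2·(4)! = 48.
Subtracting, 120 − 48 = 72.

72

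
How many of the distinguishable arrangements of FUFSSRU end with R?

90

Fix R in the last position and arrange the remaining 6 letters.
Those 6 letters have F appearing twice, S appearing twice, and U appearing twice, giving (6)!/(2!·2!·2!) = 90.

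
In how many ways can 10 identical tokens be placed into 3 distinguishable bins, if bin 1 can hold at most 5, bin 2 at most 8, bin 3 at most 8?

45

By stars and bars, unrestricted non-negative solutions to x_1+…+x_3 = 10 number C(10+2,2) = 66.
Subtract solutions that violate a single cap (substitute x_i' = x_i − (cap_i+1)): x_1 ≥ 6 gives C(6,2) = 15; x_2 ≥ 9 gives C(3,2) = 3; x_3 ≥ 9 gives C(3,2) = 3. Together 21.
No two caps can be exceeded simultaneously, so the pair terms are all 0.
By inclusion–exclusion the count is 66 − 21 + 0 = 45.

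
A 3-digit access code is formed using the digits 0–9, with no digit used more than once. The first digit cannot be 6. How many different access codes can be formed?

The first digit has 10−1 = 9 choices (anything except 6).
The remaining 2 digits are filled from the other 9 symbols without repetition: 9 × 8 = 72.
Total: 9 × 72 = 648.

648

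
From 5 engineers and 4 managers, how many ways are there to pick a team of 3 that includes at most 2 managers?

Split by how many managers are chosen (0 through 2).
Sum: C(4,0)·C(5,3) + C(4,1)·C(5,2) + C(4,2)·C(5,1) = 10 + 40 + 30 = 80.

80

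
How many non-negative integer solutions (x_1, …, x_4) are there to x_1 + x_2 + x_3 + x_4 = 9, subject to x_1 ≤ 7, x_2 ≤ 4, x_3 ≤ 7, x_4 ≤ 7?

173

By stars and bars, unrestricted non-negative solutions to x_1+…+x_4 = 9 number C(9+3,3) = 220.
Subtract solutions that violate a single cap (substitute x_i' = x_i − (cap_i+1)): x_1 ≥ 8 gives C(4,3) = 4; x_2 ≥ 5 gives C(7,3) = 35; x_3 ≥ 8 gives C(4,3) = 4; x_4 ≥ 8 gives C(4,3) = 4. Together 47.
No two caps can be exceeded simultaneously, so the pair terms are all 0.
By inclusion–exclusion the count is 220 − 47 + 0 = 173.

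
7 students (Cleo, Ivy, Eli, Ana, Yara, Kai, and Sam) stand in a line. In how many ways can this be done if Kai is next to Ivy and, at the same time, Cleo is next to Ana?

Treat {Kai,Ivy} as one block (2 orders) and {Cleo,Ana} as another (2 orders).
That leaves 5 units to arrange: 2 × 2 × 5! = 4 × 120 = 480.

480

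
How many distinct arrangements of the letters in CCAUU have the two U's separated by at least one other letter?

18

There are 5!/(2!·2!) = 30 arrangements of CCAUU in total.
If the two U's are adjacent, glue them into one block, leaving 4 items to arrange: (4)!/(2!) = 12 ways.
Hence 30 − 12 = 18.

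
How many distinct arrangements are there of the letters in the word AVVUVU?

Letter multiplicities in AVVUVU: A×1, U×2, V×3.
The number of distinct arrangements is 6!/(3!·2!) = 720/12 = 60.

60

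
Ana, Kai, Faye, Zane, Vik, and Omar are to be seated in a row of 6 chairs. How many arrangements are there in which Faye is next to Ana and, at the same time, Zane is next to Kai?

96

Treat {Faye,Ana} as one block (2 orders) and {Zane,Kai} as another (2 orders).
That leaves 4 units to arrange: 2 × 2 × 4! = 4 × 24 = 96.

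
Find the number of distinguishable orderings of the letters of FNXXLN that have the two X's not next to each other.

Total arrangements of FNXXLN: 6!/(2!·2!) = 180.
Arrangements with the X's together: treat XX as one letter, giving (5)!/(2!) = 60.
Hence 180 − 60 = 120.

120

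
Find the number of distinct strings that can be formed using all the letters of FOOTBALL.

10080

FOOTBALL has 8 letters with L appearing twice and O appearing twice.
The number of distinct arrangements is 8!/(2!·2!) = 40320/4 = 10080.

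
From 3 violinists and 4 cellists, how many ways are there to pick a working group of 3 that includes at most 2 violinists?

Split by how many violinists are chosen (0 through 2).
Sum: C(3,0)·C(4,3) + C(3,1)·C(4,2) + C(3,2)·C(4,1) = 4 + 18 + 12 = 34.

34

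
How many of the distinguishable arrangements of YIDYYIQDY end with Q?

420

Fix Q in the last position and arrange the remaining 8 letters.
Those 8 letters have D appearing twice, I appearing twice, and Y appearing 4 times, giving (8)!/(4!·2!·2!) = 420.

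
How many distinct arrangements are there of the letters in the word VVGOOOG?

210

The 7 letters of VVGOOOG have repeats: G appearing twice, O appearing 3 times, and V appearing twice.
Dividing 7! = 5040 by 3!·2!·2! = 24 for the repeated letters gives 210.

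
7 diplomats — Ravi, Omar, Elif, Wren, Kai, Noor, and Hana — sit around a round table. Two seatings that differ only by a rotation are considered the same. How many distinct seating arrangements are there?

Fix one person's seat to break rotational symmetry; the remaining 6 people can be arranged in (6)! = 720 ways.

720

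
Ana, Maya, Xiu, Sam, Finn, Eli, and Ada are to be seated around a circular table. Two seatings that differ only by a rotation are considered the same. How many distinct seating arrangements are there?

720

Around a circle, 7 distinct people have 7!/7 = (6)! = 720 rotationally distinct seatings.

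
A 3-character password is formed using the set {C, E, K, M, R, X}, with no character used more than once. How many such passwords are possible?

120

This is a permutation of 3 out of 6: P(6,3) = 6!/3!.
That product is 6 × 5 × 4 = 120.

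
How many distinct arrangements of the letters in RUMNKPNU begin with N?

2520

With the first slot taken by N, it remains to arrange the other 7 letters (RUMKPNU).
Those 7 letters have U appearing twice, giving (7)!/(2!) = 2520.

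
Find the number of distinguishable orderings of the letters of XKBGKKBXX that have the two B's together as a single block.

Treat the 2 copies of B as a single block. The multiset to arrange is then {BB, G, K, K, K, X, X, X}, 8 items in all.
That gives (8)!/(3!·3!) = 1120 arrangements.

1120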